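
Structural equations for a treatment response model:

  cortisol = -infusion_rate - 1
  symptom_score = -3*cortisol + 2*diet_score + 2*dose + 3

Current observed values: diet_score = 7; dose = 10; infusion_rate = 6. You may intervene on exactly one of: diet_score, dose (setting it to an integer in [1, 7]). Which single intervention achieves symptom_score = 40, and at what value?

set dose = 1

Intervening on diet_score: symptom_score = 2*diet_score + 44. Reaching 40 requires diet_score = -2, outside [1, 7].
Intervening on dose: with other inputs at their observed values, symptom_score = 2*dose + 38. Solving for 40 gives dose = 1, within [1, 7].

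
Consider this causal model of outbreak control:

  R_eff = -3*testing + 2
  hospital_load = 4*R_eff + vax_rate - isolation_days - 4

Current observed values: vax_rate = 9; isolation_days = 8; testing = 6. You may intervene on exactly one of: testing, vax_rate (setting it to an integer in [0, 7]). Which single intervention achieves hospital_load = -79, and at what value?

Intervening on testing: with other inputs at their observed values, hospital_load = -12*testing + 5. Solving for -79 gives testing = 7, within [0, 7].
Intervening on vax_rate: hospital_load = vax_rate - 76. Reaching -79 requires vax_rate = -3, outside [0, 7].

set testing = 7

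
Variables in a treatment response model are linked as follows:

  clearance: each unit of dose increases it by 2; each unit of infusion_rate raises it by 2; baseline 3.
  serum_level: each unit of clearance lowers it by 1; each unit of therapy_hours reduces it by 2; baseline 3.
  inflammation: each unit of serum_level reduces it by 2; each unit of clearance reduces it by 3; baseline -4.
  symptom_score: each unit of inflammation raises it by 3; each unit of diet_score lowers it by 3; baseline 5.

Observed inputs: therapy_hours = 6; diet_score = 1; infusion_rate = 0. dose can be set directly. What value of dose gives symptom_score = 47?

Substituting into the clearance equation gives clearance = 2*dose + 3.
Substituting into the serum_level equation gives serum_level = -2*dose - 12.
Substituting into the inflammation equation gives inflammation = -2*dose + 11.
So symptom_score = -6*dose + 35.
Solve -6*dose + 35 = 47: dose = (47 - 35) / -6 = -2.

dose = -2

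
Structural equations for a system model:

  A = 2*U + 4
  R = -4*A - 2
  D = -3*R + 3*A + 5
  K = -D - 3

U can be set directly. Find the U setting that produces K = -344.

U = 9

Substituting into the R equation gives R = -8*U - 18.
D becomes 30*U + 71.
So K = -30*U - 74.
Solve -30*U - 74 = -344: U = (-344 + 74) / -30 = 9.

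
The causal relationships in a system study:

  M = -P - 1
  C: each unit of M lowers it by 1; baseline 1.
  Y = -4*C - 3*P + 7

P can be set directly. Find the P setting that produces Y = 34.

P = -5

Substituting into the C equation gives C = P + 2.
This gives Y = -7*P - 1.
Solve -7*P - 1 = 34: P = (34 + 1) / -7 = -5.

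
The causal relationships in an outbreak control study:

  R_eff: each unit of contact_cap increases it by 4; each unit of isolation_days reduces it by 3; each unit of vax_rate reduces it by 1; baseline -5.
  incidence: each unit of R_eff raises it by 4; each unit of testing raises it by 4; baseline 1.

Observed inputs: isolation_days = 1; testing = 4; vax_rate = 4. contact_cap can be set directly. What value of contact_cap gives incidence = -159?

contact_cap = -8

Substituting into the R_eff equation gives R_eff = 4*contact_cap - 12.
This gives incidence = 16*contact_cap - 31.
Solve 16*contact_cap - 31 = -159: contact_cap = (-159 + 31) / 16 = -8.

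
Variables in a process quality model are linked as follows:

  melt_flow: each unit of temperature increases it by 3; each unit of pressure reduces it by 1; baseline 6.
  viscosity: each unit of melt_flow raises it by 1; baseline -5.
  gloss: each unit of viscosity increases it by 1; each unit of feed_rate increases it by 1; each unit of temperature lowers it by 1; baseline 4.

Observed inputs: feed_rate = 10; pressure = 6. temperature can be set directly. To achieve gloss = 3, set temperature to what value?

temperature = -3

Substituting into the melt_flow equation gives melt_flow = 3*temperature.
This gives viscosity = 3*temperature - 5.
Substituting into the gloss equation gives gloss = 2*temperature + 9.
Solve 2*temperature + 9 = 3: temperature = (3 - 9) / 2 = -3.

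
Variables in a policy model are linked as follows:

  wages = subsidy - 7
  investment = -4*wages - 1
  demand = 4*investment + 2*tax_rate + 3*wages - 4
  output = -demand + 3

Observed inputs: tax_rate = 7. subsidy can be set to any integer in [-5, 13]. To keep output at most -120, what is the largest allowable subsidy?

subsidy = -2

Substituting into the investment equation gives investment = -4*subsidy + 27.
This gives demand = -13*subsidy + 97.
This gives output = 13*subsidy - 94.
Require 13*subsidy - 94 ≤ -120, so subsidy ≤ -2.
The largest integer in [-5, 13] satisfying this is -2.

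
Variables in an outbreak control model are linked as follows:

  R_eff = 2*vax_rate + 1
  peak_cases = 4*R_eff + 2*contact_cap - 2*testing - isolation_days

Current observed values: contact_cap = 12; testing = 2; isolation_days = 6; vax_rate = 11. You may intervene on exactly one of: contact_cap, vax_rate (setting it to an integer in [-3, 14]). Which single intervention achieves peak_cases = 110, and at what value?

set contact_cap = 14

Intervening on contact_cap: with other inputs at their observed values, peak_cases = 2*contact_cap + 82. Solving for 110 gives contact_cap = 14, within [-3, 14].
Intervening on vax_rate: peak_cases = 8*vax_rate + 18. Reaching 110 requires vax_rate = 23/2, not an integer.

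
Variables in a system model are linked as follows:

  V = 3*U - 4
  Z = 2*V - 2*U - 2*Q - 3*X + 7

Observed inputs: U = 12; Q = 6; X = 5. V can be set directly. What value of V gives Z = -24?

V = 10

Intervening on V fixes its value directly, overriding its dependence on U.
Substituting into the Z equation gives Z = 2*V - 44.
Solve 2*V - 44 = -24: V = (-24 + 44) / 2 = 10.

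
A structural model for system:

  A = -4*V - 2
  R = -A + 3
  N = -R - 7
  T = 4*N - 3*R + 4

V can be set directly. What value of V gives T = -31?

Substituting into the R equation gives R = 4*V + 5.
Substituting into the N equation gives N = -4*V - 12.
Substituting into the T equation gives T = -28*V - 59.
Solve -28*V - 59 = -31: V = (-31 + 59) / -28 = -1.

V = -1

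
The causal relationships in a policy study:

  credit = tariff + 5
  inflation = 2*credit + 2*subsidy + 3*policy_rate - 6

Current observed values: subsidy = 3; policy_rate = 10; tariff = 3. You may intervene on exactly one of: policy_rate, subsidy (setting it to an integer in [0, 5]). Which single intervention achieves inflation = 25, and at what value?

Intervening on policy_rate: with other inputs at their observed values, inflation = 3*policy_rate + 16. Solving for 25 gives policy_rate = 3, within [0, 5].
Intervening on subsidy: inflation = 2*subsidy + 40. Reaching 25 requires subsidy = -15/2, not an integer.

set policy_rate = 3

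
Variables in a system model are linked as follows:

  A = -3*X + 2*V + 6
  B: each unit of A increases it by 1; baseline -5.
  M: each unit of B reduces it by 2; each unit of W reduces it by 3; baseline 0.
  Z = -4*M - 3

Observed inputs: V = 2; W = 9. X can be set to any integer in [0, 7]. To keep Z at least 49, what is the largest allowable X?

X = 4

Substituting into the A equation gives A = -3*X + 10.
Substituting into the B equation gives B = -3*X + 5.
M becomes 6*X - 37.
So Z = -24*X + 145.
Require -24*X + 145 ≥ 49, so X ≤ 4.
The largest integer in [0, 7] satisfying this is 4.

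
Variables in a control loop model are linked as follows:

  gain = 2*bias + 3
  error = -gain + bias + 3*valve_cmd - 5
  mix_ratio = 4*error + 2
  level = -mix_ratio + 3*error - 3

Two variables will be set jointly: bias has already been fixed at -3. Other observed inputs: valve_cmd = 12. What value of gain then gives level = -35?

With bias held at -3:
Intervening on gain fixes its value directly, overriding its dependence on bias.
Substituting into the error equation gives error = -gain + 28.
mix_ratio becomes -4*gain + 114.
Substituting into the level equation gives level = gain - 33.
Solve gain - 33 = -35: gain = (-35 + 33) / 1 = -2.

gain = -2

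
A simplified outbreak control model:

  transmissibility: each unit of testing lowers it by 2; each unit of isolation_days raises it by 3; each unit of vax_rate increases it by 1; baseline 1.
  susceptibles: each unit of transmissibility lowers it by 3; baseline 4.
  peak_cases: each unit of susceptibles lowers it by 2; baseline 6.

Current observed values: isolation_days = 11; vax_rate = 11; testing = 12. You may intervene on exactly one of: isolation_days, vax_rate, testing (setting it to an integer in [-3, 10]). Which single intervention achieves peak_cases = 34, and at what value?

Intervening on isolation_days: with other inputs at their observed values, peak_cases = 18*isolation_days - 74. Solving for 34 gives isolation_days = 6, within [-3, 10].
Intervening on vax_rate: peak_cases = 6*vax_rate + 58. Reaching 34 requires vax_rate = -4, outside [-3, 10].
Intervening on testing: peak_cases = -12*testing + 268. Reaching 34 requires testing = 39/2, not an integer.

set isolation_days = 6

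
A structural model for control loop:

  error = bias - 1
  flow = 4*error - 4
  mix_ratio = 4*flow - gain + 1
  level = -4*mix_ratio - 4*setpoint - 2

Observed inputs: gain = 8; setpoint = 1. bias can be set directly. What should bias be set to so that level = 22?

Substituting into the flow equation gives flow = 4*bias - 8.
Substituting into the mix_ratio equation gives mix_ratio = 16*bias - 39.
Substituting into the level equation gives level = -64*bias + 150.
Solve -64*bias + 150 = 22: bias = (22 - 150) / -64 = 2.

bias = 2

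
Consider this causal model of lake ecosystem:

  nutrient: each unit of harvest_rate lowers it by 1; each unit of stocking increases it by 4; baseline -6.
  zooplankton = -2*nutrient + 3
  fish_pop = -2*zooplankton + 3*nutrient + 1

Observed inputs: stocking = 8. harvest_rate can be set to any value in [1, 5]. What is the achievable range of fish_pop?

142 to 170

Substituting into the nutrient equation gives nutrient = -harvest_rate + 26.
Substituting into the zooplankton equation gives zooplankton = 2*harvest_rate - 49.
Substituting into the fish_pop equation gives fish_pop = -7*harvest_rate + 177.
Linear in harvest_rate, so extremes are at the endpoints: harvest_rate = 1 gives fish_pop = 170; harvest_rate = 5 gives fish_pop = 142.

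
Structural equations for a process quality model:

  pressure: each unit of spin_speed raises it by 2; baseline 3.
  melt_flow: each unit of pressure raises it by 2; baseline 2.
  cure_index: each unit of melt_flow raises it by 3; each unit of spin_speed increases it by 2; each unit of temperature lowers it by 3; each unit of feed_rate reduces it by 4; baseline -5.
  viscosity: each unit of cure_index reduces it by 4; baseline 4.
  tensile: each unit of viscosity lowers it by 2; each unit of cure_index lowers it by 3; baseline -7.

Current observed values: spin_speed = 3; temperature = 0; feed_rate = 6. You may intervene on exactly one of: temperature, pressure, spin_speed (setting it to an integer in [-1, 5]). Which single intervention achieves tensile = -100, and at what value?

set pressure = 0

Intervening on temperature: tensile = -15*temperature + 170. Reaching -100 requires temperature = 18, outside [-1, 5].
Intervening on pressure: with other inputs at their observed values, tensile = 30*pressure - 100. Solving for -100 gives pressure = 0, within [-1, 5].
Intervening on spin_speed: tensile = 70*spin_speed - 40. Reaching -100 requires spin_speed = -6/7, not an integer.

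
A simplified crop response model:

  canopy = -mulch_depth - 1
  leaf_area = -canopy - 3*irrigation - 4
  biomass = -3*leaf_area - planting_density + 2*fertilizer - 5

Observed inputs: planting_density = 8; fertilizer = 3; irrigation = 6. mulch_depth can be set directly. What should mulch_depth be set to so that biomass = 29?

Substituting into the leaf_area equation gives leaf_area = mulch_depth - 21.
biomass becomes -3*mulch_depth + 56.
Solve -3*mulch_depth + 56 = 29: mulch_depth = (29 - 56) / -3 = 9.

mulch_depth = 9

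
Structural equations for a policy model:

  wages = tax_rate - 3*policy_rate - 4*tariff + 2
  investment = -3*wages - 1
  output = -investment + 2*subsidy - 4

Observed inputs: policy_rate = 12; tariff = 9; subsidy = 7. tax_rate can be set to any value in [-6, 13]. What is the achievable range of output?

-217 to -160

Substituting into the wages equation gives wages = tax_rate - 70.
investment becomes -3*tax_rate + 209.
output becomes 3*tax_rate - 199.
Linear in tax_rate, so extremes are at the endpoints: tax_rate = -6 gives output = -217; tax_rate = 13 gives output = -160.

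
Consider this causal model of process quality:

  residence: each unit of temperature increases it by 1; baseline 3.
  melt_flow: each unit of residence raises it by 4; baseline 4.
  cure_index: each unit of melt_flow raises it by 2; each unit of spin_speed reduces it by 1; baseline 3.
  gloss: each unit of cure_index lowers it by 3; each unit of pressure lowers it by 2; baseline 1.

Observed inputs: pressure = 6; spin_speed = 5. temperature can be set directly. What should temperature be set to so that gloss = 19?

Substituting into the melt_flow equation gives melt_flow = 4*temperature + 16.
Substituting into the cure_index equation gives cure_index = 8*temperature + 30.
Substituting into the gloss equation gives gloss = -24*temperature - 101.
Solve -24*temperature - 101 = 19: temperature = (19 + 101) / -24 = -5.

temperature = -5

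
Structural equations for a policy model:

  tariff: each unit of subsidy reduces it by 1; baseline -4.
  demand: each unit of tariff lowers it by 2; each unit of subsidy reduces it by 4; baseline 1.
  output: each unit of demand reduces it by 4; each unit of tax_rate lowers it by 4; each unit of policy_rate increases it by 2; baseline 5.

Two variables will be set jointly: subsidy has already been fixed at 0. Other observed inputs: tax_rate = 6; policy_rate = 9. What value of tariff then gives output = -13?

tariff = -1

With subsidy held at 0:
Intervening on tariff fixes its value directly, overriding its dependence on subsidy.
Substituting into the demand equation gives demand = -2*tariff + 1.
This gives output = 8*tariff - 5.
Solve 8*tariff - 5 = -13: tariff = (-13 + 5) / 8 = -1.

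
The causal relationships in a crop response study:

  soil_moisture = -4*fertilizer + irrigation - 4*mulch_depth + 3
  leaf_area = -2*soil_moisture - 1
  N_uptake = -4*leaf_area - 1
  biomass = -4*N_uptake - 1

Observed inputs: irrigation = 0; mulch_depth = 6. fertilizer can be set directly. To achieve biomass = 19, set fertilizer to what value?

fertilizer = -5

Substituting into the soil_moisture equation gives soil_moisture = -4*fertilizer - 21.
Substituting into the leaf_area equation gives leaf_area = 8*fertilizer + 41.
Substituting into the N_uptake equation gives N_uptake = -32*fertilizer - 165.
So biomass = 128*fertilizer + 659.
Solve 128*fertilizer + 659 = 19: fertilizer = (19 - 659) / 128 = -5.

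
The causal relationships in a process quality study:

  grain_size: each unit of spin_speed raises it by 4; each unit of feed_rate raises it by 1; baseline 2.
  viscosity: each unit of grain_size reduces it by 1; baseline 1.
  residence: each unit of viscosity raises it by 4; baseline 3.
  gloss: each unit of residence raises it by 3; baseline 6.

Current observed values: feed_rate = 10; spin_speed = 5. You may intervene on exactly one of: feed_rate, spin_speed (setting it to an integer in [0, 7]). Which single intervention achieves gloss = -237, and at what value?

Intervening on feed_rate: with other inputs at their observed values, gloss = -12*feed_rate - 237. Solving for -237 gives feed_rate = 0, within [0, 7].
Intervening on spin_speed: gloss = -48*spin_speed - 117. Reaching -237 requires spin_speed = 5/2, not an integer.

set feed_rate = 0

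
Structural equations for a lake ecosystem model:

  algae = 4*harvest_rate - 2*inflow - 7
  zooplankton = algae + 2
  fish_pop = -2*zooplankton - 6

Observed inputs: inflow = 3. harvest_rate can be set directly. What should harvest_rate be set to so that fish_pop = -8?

harvest_rate = 3

Substituting into the algae equation gives algae = 4*harvest_rate - 13.
Substituting into the zooplankton equation gives zooplankton = 4*harvest_rate - 11.
Substituting into the fish_pop equation gives fish_pop = -8*harvest_rate + 16.
Solve -8*harvest_rate + 16 = -8: harvest_rate = (-8 - 16) / -8 = 3.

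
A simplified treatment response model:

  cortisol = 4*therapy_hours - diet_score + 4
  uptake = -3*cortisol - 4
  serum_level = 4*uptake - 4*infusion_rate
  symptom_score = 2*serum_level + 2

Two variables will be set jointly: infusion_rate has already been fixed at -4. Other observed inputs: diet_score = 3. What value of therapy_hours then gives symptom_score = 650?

With infusion_rate held at -4:
Substituting into the cortisol equation gives cortisol = 4*therapy_hours + 1.
So uptake = -12*therapy_hours - 7.
Substituting into the serum_level equation gives serum_level = -48*therapy_hours - 12.
This gives symptom_score = -96*therapy_hours - 22.
Solve -96*therapy_hours - 22 = 650: therapy_hours = (650 + 22) / -96 = -7.

therapy_hours = -7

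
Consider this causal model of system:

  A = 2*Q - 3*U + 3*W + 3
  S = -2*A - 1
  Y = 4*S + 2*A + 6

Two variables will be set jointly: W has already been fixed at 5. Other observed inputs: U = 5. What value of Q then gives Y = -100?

With W held at 5:
Substituting into the A equation gives A = 2*Q + 3.
Substituting into the S equation gives S = -4*Q - 7.
Y becomes -12*Q - 16.
Solve -12*Q - 16 = -100: Q = (-100 + 16) / -12 = 7.

Q = 7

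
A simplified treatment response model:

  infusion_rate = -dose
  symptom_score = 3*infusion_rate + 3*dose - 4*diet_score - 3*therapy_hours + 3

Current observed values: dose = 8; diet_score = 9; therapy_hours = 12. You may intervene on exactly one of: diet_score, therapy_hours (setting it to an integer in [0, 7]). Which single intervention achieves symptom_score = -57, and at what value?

Intervening on diet_score: with other inputs at their observed values, symptom_score = -4*diet_score - 33. Solving for -57 gives diet_score = 6, within [0, 7].
Intervening on therapy_hours: symptom_score = -3*therapy_hours - 33. Reaching -57 requires therapy_hours = 8, outside [0, 7].

set diet_score = 6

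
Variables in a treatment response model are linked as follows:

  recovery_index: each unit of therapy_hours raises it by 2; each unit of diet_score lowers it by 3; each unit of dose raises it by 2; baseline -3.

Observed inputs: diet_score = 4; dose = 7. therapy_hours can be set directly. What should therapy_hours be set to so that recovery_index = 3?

Substituting into the recovery_index equation gives recovery_index = 2*therapy_hours - 1.
Solve 2*therapy_hours - 1 = 3: therapy_hours = (3 + 1) / 2 = 2.

therapy_hours = 2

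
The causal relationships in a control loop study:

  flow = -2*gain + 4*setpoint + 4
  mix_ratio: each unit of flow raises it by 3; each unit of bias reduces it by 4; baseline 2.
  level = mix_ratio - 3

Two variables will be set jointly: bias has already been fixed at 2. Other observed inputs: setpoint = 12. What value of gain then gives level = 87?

With bias held at 2:
Substituting into the flow equation gives flow = -2*gain + 52.
Substituting into the mix_ratio equation gives mix_ratio = -6*gain + 150.
Substituting into the level equation gives level = -6*gain + 147.
Solve -6*gain + 147 = 87: gain = (87 - 147) / -6 = 10.

gain = 10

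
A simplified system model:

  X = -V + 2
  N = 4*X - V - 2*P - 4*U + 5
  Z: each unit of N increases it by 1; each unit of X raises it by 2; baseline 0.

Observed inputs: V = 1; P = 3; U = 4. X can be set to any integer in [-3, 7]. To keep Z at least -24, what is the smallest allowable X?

Intervening on X fixes its value directly, overriding its dependence on V.
Substituting into the N equation gives N = 4*X - 18.
This gives Z = 6*X - 18.
Require 6*X - 18 ≥ -24, so X ≥ -1.
The smallest integer in [-3, 7] satisfying this is -1.

X = -1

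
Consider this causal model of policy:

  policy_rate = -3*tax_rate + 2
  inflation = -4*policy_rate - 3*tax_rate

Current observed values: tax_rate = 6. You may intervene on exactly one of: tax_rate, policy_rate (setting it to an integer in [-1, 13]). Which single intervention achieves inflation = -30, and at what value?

Intervening on tax_rate: inflation = 9*tax_rate - 8. Reaching -30 requires tax_rate = -22/9, not an integer.
Intervening on policy_rate: with other inputs at their observed values, inflation = -4*policy_rate - 18. Solving for -30 gives policy_rate = 3, within [-1, 13].

set policy_rate = 3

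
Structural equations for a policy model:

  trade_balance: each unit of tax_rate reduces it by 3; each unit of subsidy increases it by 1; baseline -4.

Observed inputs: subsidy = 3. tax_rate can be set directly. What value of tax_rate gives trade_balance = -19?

Substituting into the trade_balance equation gives trade_balance = -3*tax_rate - 1.
Solve -3*tax_rate - 1 = -19: tax_rate = (-19 + 1) / -3 = 6.

tax_rate = 6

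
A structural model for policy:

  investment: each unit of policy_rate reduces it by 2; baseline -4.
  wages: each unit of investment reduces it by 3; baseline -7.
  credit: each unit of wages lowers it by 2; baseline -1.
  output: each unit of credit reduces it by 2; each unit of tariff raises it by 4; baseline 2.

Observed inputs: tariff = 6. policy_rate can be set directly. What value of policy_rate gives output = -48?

policy_rate = -4

Substituting into the wages equation gives wages = 6*policy_rate + 5.
credit becomes -12*policy_rate - 11.
Substituting into the output equation gives output = 24*policy_rate + 48.
Solve 24*policy_rate + 48 = -48: policy_rate = (-48 - 48) / 24 = -4.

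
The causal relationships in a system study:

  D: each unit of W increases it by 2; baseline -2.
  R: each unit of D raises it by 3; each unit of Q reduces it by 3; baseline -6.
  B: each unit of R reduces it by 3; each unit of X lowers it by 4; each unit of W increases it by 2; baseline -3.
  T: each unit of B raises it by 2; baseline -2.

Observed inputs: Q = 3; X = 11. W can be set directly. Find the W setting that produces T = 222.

W = -6

Substituting into the R equation gives R = 6*W - 21.
Substituting into the B equation gives B = -16*W + 16.
Substituting into the T equation gives T = -32*W + 30.
Solve -32*W + 30 = 222: W = (222 - 30) / -32 = -6.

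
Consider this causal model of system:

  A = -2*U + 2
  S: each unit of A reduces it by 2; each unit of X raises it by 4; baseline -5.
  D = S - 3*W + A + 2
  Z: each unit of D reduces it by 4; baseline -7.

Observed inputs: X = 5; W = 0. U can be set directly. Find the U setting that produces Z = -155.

Substituting into the S equation gives S = 4*U + 11.
So D = 2*U + 15.
So Z = -8*U - 67.
Solve -8*U - 67 = -155: U = (-155 + 67) / -8 = 11.

U = 11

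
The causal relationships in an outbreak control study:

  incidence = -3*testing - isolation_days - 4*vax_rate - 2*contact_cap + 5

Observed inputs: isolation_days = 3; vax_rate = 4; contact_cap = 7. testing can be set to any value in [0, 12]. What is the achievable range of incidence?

-64 to -28

Substituting into the incidence equation gives incidence = -3*testing - 28.
Linear in testing, so extremes are at the endpoints: testing = 0 gives incidence = -28; testing = 12 gives incidence = -64.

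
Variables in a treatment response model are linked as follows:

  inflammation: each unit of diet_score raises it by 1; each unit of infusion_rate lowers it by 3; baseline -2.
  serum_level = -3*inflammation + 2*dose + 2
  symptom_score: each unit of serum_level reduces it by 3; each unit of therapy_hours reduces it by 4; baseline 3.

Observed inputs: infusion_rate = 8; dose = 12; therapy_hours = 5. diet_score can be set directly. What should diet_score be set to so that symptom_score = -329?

diet_score = 0

Substituting into the inflammation equation gives inflammation = diet_score - 26.
So serum_level = -3*diet_score + 104.
Substituting into the symptom_score equation gives symptom_score = 9*diet_score - 329.
Solve 9*diet_score - 329 = -329: diet_score = (-329 + 329) / 9 = 0.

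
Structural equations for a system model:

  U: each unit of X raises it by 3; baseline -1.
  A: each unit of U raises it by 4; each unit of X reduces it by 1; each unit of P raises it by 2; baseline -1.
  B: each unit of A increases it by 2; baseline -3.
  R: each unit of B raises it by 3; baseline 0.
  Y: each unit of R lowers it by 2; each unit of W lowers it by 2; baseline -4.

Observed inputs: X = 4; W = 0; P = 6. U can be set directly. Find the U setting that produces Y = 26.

U = -2

Intervening on U fixes its value directly, overriding its dependence on X.
Substituting into the A equation gives A = 4*U + 7.
This gives B = 8*U + 11.
Substituting into the R equation gives R = 24*U + 33.
Substituting into the Y equation gives Y = -48*U - 70.
Solve -48*U - 70 = 26: U = (26 + 70) / -48 = -2.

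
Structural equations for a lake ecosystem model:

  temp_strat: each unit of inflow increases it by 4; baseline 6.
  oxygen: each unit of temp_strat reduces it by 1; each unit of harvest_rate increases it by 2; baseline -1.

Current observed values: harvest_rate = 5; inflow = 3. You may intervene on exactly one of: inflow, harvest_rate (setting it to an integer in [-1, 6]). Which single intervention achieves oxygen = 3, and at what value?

set inflow = 0

Intervening on inflow: with other inputs at their observed values, oxygen = -4*inflow + 3. Solving for 3 gives inflow = 0, within [-1, 6].
Intervening on harvest_rate: oxygen = 2*harvest_rate - 19. Reaching 3 requires harvest_rate = 11, outside [-1, 6].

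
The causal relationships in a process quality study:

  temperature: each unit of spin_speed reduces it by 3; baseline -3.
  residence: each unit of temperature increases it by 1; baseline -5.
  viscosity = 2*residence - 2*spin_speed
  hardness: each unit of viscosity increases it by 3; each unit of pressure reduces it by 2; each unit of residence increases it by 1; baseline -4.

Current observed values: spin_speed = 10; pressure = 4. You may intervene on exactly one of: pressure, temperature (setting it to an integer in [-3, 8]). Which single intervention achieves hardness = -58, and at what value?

Intervening on pressure: hardness = -2*pressure - 330. Reaching -58 requires pressure = -136, outside [-3, 8].
Intervening on temperature: with other inputs at their observed values, hardness = 7*temperature - 107. Solving for -58 gives temperature = 7, within [-3, 8].

set temperature = 7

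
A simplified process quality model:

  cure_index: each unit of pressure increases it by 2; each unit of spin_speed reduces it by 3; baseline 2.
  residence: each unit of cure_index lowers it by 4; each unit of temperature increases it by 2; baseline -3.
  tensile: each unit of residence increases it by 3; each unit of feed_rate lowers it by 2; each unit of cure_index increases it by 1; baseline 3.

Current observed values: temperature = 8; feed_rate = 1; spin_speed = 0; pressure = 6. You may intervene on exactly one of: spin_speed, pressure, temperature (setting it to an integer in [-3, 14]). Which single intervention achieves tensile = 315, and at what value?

set spin_speed = 13

Intervening on spin_speed: with other inputs at their observed values, tensile = 33*spin_speed - 114. Solving for 315 gives spin_speed = 13, within [-3, 14].
Intervening on pressure: tensile = -22*pressure + 18. Reaching 315 requires pressure = -27/2, not an integer.
Intervening on temperature: tensile = 6*temperature - 162. Reaching 315 requires temperature = 159/2, not an integer.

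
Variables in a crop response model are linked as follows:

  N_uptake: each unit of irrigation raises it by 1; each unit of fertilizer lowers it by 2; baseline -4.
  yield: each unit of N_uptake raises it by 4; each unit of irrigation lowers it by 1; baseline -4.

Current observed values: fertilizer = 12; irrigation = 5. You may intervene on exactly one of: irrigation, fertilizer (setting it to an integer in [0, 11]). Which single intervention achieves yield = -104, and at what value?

Intervening on irrigation: with other inputs at their observed values, yield = 3*irrigation - 116. Solving for -104 gives irrigation = 4, within [0, 11].
Intervening on fertilizer: yield = -8*fertilizer - 5. Reaching -104 requires fertilizer = 99/8, not an integer.

set irrigation = 4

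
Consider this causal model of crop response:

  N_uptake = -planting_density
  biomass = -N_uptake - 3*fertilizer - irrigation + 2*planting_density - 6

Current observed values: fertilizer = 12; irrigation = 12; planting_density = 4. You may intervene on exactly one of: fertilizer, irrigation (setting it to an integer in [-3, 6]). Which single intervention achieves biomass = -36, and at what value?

set irrigation = 6

Intervening on fertilizer: biomass = -3*fertilizer - 6. Reaching -36 requires fertilizer = 10, outside [-3, 6].
Intervening on irrigation: with other inputs at their observed values, biomass = -irrigation - 30. Solving for -36 gives irrigation = 6, within [-3, 6].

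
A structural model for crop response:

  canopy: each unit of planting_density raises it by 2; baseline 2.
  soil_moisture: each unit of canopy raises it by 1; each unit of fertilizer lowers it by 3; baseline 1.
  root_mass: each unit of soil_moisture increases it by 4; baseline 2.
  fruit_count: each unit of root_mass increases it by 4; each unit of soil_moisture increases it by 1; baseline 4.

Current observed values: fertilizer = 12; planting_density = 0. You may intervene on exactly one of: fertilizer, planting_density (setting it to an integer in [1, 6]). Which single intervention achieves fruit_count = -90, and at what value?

set fertilizer = 3

Intervening on fertilizer: with other inputs at their observed values, fruit_count = -51*fertilizer + 63. Solving for -90 gives fertilizer = 3, within [1, 6].
Intervening on planting_density: fruit_count = 34*planting_density - 549. Reaching -90 requires planting_density = 27/2, not an integer.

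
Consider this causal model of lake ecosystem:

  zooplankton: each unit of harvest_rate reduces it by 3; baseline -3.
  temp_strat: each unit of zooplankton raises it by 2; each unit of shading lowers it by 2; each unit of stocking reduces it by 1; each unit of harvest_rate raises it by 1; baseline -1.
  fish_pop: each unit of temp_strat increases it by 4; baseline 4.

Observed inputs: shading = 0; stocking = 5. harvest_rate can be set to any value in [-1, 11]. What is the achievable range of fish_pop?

Substituting into the temp_strat equation gives temp_strat = -5*harvest_rate - 12.
Substituting into the fish_pop equation gives fish_pop = -20*harvest_rate - 44.
Linear in harvest_rate, so extremes are at the endpoints: harvest_rate = -1 gives fish_pop = -24; harvest_rate = 11 gives fish_pop = -264.

-264 to -24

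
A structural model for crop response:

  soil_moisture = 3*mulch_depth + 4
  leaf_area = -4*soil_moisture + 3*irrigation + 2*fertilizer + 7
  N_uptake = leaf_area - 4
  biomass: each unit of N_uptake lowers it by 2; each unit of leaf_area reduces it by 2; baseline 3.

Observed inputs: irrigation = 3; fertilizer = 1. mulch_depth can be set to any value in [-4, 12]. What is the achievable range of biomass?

-189 to 579

Substituting into the leaf_area equation gives leaf_area = -12*mulch_depth + 2.
Substituting into the N_uptake equation gives N_uptake = -12*mulch_depth - 2.
biomass becomes 48*mulch_depth + 3.
Linear in mulch_depth, so extremes are at the endpoints: mulch_depth = -4 gives biomass = -189; mulch_depth = 12 gives biomass = 579.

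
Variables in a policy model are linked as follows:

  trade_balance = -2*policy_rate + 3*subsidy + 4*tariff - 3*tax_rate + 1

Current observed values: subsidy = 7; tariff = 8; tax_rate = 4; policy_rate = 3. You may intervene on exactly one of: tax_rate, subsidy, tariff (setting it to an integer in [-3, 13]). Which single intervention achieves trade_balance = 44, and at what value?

set tariff = 10

Intervening on tax_rate: trade_balance = -3*tax_rate + 48. Reaching 44 requires tax_rate = 4/3, not an integer.
Intervening on subsidy: trade_balance = 3*subsidy + 15. Reaching 44 requires subsidy = 29/3, not an integer.
Intervening on tariff: with other inputs at their observed values, trade_balance = 4*tariff + 4. Solving for 44 gives tariff = 10, within [-3, 13].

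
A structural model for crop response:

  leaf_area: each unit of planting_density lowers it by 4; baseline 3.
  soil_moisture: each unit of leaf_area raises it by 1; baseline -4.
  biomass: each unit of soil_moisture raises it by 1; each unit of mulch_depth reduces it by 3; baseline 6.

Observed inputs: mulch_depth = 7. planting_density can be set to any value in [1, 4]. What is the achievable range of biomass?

Substituting into the soil_moisture equation gives soil_moisture = -4*planting_density - 1.
Substituting into the biomass equation gives biomass = -4*planting_density - 16.
Linear in planting_density, so extremes are at the endpoints: planting_density = 1 gives biomass = -20; planting_density = 4 gives biomass = -32.

-32 to -20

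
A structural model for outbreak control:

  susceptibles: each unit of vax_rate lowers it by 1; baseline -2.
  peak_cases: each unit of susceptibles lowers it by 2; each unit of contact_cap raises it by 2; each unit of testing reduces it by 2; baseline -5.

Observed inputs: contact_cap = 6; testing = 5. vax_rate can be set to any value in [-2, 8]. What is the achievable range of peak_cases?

-3 to 17

Substituting into the peak_cases equation gives peak_cases = 2*vax_rate + 1.
Linear in vax_rate, so extremes are at the endpoints: vax_rate = -2 gives peak_cases = -3; vax_rate = 8 gives peak_cases = 17.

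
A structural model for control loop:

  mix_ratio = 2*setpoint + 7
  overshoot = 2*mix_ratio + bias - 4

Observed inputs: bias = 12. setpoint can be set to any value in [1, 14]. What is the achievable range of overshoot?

Substituting into the overshoot equation gives overshoot = 4*setpoint + 22.
Linear in setpoint, so extremes are at the endpoints: setpoint = 1 gives overshoot = 26; setpoint = 14 gives overshoot = 78.

26 to 78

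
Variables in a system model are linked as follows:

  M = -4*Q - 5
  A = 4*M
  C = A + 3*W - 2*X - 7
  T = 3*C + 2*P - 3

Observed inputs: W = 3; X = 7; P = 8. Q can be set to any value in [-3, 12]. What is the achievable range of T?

Substituting into the A equation gives A = -16*Q - 20.
Substituting into the C equation gives C = -16*Q - 32.
Substituting into the T equation gives T = -48*Q - 83.
Linear in Q, so extremes are at the endpoints: Q = -3 gives T = 61; Q = 12 gives T = -659.

-659 to 61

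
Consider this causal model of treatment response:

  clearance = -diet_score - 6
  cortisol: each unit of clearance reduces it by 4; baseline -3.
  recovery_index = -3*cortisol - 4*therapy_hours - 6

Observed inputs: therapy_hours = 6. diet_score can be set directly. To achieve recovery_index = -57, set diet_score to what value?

Substituting into the cortisol equation gives cortisol = 4*diet_score + 21.
recovery_index becomes -12*diet_score - 93.
Solve -12*diet_score - 93 = -57: diet_score = (-57 + 93) / -12 = -3.

diet_score = -3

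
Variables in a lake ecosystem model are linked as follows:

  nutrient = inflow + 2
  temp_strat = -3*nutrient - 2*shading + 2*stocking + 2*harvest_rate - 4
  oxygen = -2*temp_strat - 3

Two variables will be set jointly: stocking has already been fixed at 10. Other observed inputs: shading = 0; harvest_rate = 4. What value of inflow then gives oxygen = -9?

With stocking held at 10:
Substituting into the temp_strat equation gives temp_strat = -3*inflow + 18.
This gives oxygen = 6*inflow - 39.
Solve 6*inflow - 39 = -9: inflow = (-9 + 39) / 6 = 5.

inflow = 5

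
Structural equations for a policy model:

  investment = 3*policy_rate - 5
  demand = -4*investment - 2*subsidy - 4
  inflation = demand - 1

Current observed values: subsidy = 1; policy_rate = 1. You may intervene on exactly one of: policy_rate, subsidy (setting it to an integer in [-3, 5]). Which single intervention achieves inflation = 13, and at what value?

set policy_rate = 0

Intervening on policy_rate: with other inputs at their observed values, inflation = -12*policy_rate + 13. Solving for 13 gives policy_rate = 0, within [-3, 5].
Intervening on subsidy: inflation = -2*subsidy + 3. Reaching 13 requires subsidy = -5, outside [-3, 5].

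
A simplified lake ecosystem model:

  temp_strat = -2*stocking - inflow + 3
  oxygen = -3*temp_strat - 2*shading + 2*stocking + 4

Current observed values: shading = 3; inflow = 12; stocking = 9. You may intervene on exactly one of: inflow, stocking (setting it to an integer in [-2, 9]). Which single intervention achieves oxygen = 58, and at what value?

Intervening on inflow: with other inputs at their observed values, oxygen = 3*inflow + 61. Solving for 58 gives inflow = -1, within [-2, 9].
Intervening on stocking: oxygen = 8*stocking + 25. Reaching 58 requires stocking = 33/8, not an integer.

set inflow = -1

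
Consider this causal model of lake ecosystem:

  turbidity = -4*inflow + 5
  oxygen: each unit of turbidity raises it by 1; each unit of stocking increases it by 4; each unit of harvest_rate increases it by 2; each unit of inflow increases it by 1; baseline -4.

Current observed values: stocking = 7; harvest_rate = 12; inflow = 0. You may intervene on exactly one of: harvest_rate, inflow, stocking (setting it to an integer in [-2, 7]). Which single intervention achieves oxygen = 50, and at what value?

set inflow = 1

Intervening on harvest_rate: oxygen = 2*harvest_rate + 29. Reaching 50 requires harvest_rate = 21/2, not an integer.
Intervening on inflow: with other inputs at their observed values, oxygen = -3*inflow + 53. Solving for 50 gives inflow = 1, within [-2, 7].
Intervening on stocking: oxygen = 4*stocking + 25. Reaching 50 requires stocking = 25/4, not an integer.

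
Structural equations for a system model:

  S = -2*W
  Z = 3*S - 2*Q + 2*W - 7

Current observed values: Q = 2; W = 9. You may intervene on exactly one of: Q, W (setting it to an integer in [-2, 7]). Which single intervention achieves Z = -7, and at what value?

Intervening on Q: Z = -2*Q - 43. Reaching -7 requires Q = -18, outside [-2, 7].
Intervening on W: with other inputs at their observed values, Z = -4*W - 11. Solving for -7 gives W = -1, within [-2, 7].

set W = -1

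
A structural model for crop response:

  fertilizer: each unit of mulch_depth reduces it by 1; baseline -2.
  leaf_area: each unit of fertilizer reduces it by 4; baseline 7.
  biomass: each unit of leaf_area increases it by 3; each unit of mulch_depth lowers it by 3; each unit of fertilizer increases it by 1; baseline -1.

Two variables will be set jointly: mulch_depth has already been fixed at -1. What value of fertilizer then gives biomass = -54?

fertilizer = 7

With mulch_depth held at -1:
Intervening on fertilizer fixes its value directly, overriding its dependence on mulch_depth.
Substituting into the biomass equation gives biomass = -11*fertilizer + 23.
Solve -11*fertilizer + 23 = -54: fertilizer = (-54 - 23) / -11 = 7.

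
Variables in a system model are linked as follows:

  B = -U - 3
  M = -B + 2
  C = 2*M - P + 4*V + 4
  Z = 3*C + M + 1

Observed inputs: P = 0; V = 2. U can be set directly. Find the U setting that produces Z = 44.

U = -4

Substituting into the M equation gives M = U + 5.
This gives C = 2*U + 22.
Substituting into the Z equation gives Z = 7*U + 72.
Solve 7*U + 72 = 44: U = (44 - 72) / 7 = -4.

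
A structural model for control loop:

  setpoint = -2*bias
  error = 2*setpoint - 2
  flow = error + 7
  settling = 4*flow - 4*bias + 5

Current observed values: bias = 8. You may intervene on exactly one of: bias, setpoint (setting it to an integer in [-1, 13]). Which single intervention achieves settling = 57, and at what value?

set setpoint = 8

Intervening on bias: settling = -20*bias + 25. Reaching 57 requires bias = -8/5, not an integer.
Intervening on setpoint: with other inputs at their observed values, settling = 8*setpoint - 7. Solving for 57 gives setpoint = 8, within [-1, 13].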